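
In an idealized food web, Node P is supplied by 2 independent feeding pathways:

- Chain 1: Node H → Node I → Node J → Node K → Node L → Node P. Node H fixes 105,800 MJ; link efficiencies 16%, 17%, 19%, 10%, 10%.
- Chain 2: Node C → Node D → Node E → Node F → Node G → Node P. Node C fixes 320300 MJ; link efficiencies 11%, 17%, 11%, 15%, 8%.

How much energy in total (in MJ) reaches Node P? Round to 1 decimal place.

Chain 1: 105800 × 0.16 × 0.17 × 0.19 × 0.1 × 0.1 = 5.467744 MJ
Chain 2: 320300 × 0.11 × 0.17 × 0.11 × 0.15 × 0.08 = 7.9062852 MJ
Total at Node P: 5.467744 + 7.9062852 = 13.3740292 MJ

13.4 MJ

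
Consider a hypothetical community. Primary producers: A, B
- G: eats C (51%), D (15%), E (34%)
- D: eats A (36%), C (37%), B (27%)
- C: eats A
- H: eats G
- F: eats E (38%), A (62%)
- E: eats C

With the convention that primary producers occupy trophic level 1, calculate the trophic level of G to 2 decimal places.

3.40

C: 1 + 1 = 2
D: 1 + (0.36×1 + 0.37×2 + 0.27×1) = 2.37
E: 1 + 2 = 3
F: 1 + (0.38×3 + 0.62×1) = 2.76
G: 1 + (0.51×2 + 0.15×2.37 + 0.34×3) = 3.3955
H: 1 + 3.3955 = 4.3955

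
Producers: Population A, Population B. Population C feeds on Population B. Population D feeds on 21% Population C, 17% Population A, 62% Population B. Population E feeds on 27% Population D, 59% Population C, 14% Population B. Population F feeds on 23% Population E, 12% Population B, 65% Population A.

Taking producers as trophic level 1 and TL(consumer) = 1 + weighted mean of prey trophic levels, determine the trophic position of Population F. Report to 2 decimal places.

Population C: 1 + 1 = 2
Population D: 1 + (0.21×2 + 0.17×1 + 0.62×1) = 2.21
Population E: 1 + (0.27×2.21 + 0.59×2 + 0.14×1) = 2.9167
Population F: 1 + (0.23×2.9167 + 0.12×1 + 0.65×1) = 2.440841

2.44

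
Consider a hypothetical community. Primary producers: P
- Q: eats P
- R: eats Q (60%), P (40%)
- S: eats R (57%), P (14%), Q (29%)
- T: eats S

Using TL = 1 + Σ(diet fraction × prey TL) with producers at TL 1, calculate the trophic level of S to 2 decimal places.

Q: 1 + 1 = 2
R: 1 + (0.6×2 + 0.4×1) = 2.6
S: 1 + (0.57×2.6 + 0.14×1 + 0.29×2) = 3.202
T: 1 + 3.202 = 4.202

3.20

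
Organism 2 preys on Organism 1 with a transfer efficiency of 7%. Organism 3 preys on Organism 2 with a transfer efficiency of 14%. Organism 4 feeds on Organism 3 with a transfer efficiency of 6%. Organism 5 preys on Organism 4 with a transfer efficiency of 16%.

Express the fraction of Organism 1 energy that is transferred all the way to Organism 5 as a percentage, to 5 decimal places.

Product of link efficiencies: 0.07 × 0.14 × 0.06 × 0.16 = 0.00009408
As a percentage: 0.00009408 × 100 = 0.00941%

0.00941%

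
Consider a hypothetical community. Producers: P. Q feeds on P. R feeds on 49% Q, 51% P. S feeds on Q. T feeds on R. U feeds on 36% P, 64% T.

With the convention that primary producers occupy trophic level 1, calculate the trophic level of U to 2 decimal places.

Q: 1 + 1 = 2
R: 1 + (0.49×2 + 0.51×1) = 2.49
S: 1 + 2 = 3
T: 1 + 2.49 = 3.49
U: 1 + (0.36×1 + 0.64×3.49) = 3.5936

3.59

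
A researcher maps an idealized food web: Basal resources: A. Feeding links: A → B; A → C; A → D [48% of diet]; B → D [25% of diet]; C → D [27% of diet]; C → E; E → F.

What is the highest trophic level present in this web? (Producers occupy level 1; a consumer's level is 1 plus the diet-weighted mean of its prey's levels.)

4

B: 1 + 1 = 2
C: 1 + 1 = 2
D: 1 + (0.48×1 + 0.25×2 + 0.27×2) = 2.52
E: 1 + 2 = 3
F: 1 + 3 = 4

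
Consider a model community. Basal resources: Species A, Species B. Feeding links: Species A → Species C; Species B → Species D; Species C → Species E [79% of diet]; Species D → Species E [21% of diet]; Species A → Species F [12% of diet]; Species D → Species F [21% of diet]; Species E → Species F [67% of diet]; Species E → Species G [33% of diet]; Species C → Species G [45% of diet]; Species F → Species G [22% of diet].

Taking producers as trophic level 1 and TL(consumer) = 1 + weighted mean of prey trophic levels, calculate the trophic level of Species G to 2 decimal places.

Species C: 1 + 1 = 2
Species D: 1 + 1 = 2
Species E: 1 + (0.79×2 + 0.21×2) = 3
Species F: 1 + (0.12×1 + 0.21×2 + 0.67×3) = 3.55
Species G: 1 + (0.33×3 + 0.45×2 + 0.22×3.55) = 3.671

3.67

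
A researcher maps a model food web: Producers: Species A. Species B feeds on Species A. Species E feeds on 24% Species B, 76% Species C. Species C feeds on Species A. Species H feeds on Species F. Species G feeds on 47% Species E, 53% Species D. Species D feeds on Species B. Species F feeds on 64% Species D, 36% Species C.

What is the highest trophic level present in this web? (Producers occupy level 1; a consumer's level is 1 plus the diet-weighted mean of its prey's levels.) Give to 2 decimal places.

Species B: 1 + 1 = 2
Species C: 1 + 1 = 2
Species D: 1 + 2 = 3
Species E: 1 + (0.24×2 + 0.76×2) = 3
Species F: 1 + (0.64×3 + 0.36×2) = 3.64
Species G: 1 + (0.47×3 + 0.53×3) = 4
Species H: 1 + 3.64 = 4.64

4.64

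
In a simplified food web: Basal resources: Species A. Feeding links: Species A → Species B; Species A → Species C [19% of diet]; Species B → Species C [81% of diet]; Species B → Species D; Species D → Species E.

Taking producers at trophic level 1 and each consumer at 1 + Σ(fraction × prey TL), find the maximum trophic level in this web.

Species B: 1 + 1 = 2
Species C: 1 + (0.19×1 + 0.81×2) = 2.81
Species D: 1 + 2 = 3
Species E: 1 + 3 = 4

4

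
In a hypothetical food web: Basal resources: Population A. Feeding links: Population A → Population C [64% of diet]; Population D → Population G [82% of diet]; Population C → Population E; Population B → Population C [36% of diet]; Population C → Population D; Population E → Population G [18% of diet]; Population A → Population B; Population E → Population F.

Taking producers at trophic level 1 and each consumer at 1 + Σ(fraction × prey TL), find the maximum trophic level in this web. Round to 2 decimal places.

Population B: 1 + 1 = 2
Population C: 1 + (0.64×1 + 0.36×2) = 2.36
Population D: 1 + 2.36 = 3.36
Population E: 1 + 2.36 = 3.36
Population F: 1 + 3.36 = 4.36
Population G: 1 + (0.82×3.36 + 0.18×3.36) = 4.36

4.36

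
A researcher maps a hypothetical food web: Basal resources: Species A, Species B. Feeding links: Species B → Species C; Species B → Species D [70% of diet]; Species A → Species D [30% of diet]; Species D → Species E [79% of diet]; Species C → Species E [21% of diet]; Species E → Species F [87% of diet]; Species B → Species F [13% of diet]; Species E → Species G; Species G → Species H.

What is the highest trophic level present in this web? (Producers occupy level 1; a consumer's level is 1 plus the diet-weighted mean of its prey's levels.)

Species C: 1 + 1 = 2
Species D: 1 + (0.7×1 + 0.3×1) = 2
Species E: 1 + (0.79×2 + 0.21×2) = 3
Species F: 1 + (0.87×3 + 0.13×1) = 3.74
Species G: 1 + 3 = 4
Species H: 1 + 4 = 5

5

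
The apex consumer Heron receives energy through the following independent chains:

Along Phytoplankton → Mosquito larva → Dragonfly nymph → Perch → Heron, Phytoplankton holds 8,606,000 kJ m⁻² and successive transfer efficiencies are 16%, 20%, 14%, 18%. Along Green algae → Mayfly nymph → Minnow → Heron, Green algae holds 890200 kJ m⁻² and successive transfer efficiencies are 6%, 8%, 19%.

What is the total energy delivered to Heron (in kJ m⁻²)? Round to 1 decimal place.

Via Phytoplankton: 8606000 × 0.16 × 0.2 × 0.14 × 0.18 = 6939.8784 kJ m⁻²
Via Green algae: 890200 × 0.06 × 0.08 × 0.19 = 811.8624 kJ m⁻²
Total at Heron: 6939.8784 + 811.8624 = 7751.7408 kJ m⁻²

7751.7 kJ m⁻²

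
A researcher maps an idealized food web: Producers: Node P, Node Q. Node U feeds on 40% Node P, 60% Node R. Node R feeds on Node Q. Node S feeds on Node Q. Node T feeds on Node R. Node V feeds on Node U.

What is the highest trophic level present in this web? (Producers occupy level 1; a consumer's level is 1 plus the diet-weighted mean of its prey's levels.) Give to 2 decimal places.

3.60

Node R: 1 + 1 = 2
Node S: 1 + 1 = 2
Node T: 1 + 2 = 3
Node U: 1 + (0.4×1 + 0.6×2) = 2.6
Node V: 1 + 2.6 = 3.6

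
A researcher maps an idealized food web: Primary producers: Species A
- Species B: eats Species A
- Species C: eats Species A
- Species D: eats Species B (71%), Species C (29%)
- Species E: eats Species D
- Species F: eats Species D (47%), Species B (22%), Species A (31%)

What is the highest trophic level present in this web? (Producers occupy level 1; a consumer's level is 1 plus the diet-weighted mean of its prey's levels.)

4

Species B: 1 + 1 = 2
Species C: 1 + 1 = 2
Species D: 1 + (0.71×2 + 0.29×2) = 3
Species E: 1 + 3 = 4
Species F: 1 + (0.47×3 + 0.22×2 + 0.31×1) = 3.16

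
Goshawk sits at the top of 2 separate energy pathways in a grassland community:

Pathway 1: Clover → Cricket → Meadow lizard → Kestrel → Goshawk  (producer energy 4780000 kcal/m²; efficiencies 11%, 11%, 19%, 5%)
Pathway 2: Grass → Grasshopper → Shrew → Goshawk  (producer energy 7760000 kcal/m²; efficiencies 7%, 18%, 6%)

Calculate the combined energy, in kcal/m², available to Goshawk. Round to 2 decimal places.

6416.02 kcal/m²

Pathway 1: 4780000 × 0.11 × 0.11 × 0.19 × 0.05 = 549.461 kcal/m²
Pathway 2: 7760000 × 0.07 × 0.18 × 0.06 = 5866.56 kcal/m²
Total at Goshawk: 549.461 + 5866.56 = 6416.021 kcal/m²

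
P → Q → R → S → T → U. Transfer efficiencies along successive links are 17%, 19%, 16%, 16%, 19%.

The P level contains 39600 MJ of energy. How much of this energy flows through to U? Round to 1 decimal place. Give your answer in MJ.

Q: 39600 × 0.17 = 6732 MJ
R: 6732 × 0.19 = 1279.08 MJ
S: 1279.08 × 0.16 = 204.6528 MJ
T: 204.6528 × 0.16 = 32.744448 MJ
U: 32.744448 × 0.19 = 6.22144512 MJ

6.2 MJ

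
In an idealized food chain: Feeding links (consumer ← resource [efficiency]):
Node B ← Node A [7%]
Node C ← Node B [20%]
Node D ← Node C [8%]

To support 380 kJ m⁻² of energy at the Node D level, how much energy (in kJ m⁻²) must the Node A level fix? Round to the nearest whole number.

339286 kJ m⁻²

Cumulative transfer efficiency: 0.07 × 0.2 × 0.08 = 0.00112
Node A energy = 380 / 0.00112 = 339286 kJ m⁻²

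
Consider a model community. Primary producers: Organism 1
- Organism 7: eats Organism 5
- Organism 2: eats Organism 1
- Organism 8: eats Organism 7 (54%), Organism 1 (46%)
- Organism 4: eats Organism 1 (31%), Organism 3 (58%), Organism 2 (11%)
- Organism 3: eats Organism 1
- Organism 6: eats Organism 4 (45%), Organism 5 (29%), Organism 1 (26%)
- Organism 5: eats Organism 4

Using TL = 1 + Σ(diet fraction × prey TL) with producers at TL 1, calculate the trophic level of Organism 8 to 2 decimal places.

3.99

Organism 2: 1 + 1 = 2
Organism 3: 1 + 1 = 2
Organism 4: 1 + (0.31×1 + 0.58×2 + 0.11×2) = 2.69
Organism 5: 1 + 2.69 = 3.69
Organism 6: 1 + (0.45×2.69 + 0.29×3.69 + 0.26×1) = 3.5406
Organism 7: 1 + 3.69 = 4.69
Organism 8: 1 + (0.54×4.69 + 0.46×1) = 3.9926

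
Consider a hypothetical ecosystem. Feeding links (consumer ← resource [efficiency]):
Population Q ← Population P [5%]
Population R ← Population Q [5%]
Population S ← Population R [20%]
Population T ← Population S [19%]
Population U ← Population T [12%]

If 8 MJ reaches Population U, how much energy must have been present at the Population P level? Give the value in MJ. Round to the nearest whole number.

701754 MJ

Cumulative transfer efficiency: 0.05 × 0.05 × 0.2 × 0.19 × 0.12 = 0.0000114
Population P energy = 8 / 0.0000114 = 701754 MJ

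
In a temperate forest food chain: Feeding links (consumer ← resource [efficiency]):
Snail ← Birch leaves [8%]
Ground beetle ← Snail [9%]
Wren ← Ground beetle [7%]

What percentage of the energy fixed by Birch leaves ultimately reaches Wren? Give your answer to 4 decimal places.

Product of link efficiencies: 0.08 × 0.09 × 0.07 = 0.000504
As a percentage: 0.000504 × 100 = 0.0504%

0.0504%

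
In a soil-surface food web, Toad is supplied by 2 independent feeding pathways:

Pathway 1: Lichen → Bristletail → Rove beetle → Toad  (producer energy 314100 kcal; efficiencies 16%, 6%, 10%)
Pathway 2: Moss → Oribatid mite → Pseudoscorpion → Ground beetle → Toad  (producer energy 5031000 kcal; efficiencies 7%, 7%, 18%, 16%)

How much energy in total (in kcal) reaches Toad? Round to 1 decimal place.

1011.5 kcal

Pathway 1: 314100 × 0.16 × 0.06 × 0.1 = 301.536 kcal
Pathway 2: 5031000 × 0.07 × 0.07 × 0.18 × 0.16 = 709.97472 kcal
Total at Toad: 301.536 + 709.97472 = 1011.51072 kcal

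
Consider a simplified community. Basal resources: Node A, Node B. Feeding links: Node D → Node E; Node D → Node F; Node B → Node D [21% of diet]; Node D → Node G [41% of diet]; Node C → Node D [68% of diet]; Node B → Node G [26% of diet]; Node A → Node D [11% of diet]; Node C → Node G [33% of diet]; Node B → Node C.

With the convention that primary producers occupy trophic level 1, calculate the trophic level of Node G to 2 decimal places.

3.02

Node C: 1 + 1 = 2
Node D: 1 + (0.11×1 + 0.68×2 + 0.21×1) = 2.68
Node E: 1 + 2.68 = 3.68
Node F: 1 + 2.68 = 3.68
Node G: 1 + (0.26×1 + 0.33×2 + 0.41×2.68) = 3.0188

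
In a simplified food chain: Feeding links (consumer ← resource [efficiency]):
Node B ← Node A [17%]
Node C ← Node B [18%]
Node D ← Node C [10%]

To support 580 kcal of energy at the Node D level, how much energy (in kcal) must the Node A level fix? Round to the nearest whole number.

189542 kcal

Cumulative transfer efficiency: 0.17 × 0.18 × 0.1 = 0.00306
Node A energy = 580 / 0.00306 = 189542 kcal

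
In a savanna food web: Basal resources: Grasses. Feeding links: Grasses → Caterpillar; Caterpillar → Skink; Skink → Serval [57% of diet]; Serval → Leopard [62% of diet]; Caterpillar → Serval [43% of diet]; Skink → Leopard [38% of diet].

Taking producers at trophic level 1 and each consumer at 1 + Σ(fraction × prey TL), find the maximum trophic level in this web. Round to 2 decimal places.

Caterpillar: 1 + 1 = 2
Skink: 1 + 2 = 3
Serval: 1 + (0.43×2 + 0.57×3) = 3.57
Leopard: 1 + (0.62×3.57 + 0.38×3) = 4.3534

4.35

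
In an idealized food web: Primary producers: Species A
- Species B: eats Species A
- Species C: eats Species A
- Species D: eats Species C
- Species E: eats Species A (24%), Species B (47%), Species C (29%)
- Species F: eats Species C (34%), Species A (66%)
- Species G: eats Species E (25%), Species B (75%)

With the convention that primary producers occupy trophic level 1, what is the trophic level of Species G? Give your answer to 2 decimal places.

Species B: 1 + 1 = 2
Species C: 1 + 1 = 2
Species D: 1 + 2 = 3
Species E: 1 + (0.24×1 + 0.47×2 + 0.29×2) = 2.76
Species F: 1 + (0.34×2 + 0.66×1) = 2.34
Species G: 1 + (0.25×2.76 + 0.75×2) = 3.19

3.19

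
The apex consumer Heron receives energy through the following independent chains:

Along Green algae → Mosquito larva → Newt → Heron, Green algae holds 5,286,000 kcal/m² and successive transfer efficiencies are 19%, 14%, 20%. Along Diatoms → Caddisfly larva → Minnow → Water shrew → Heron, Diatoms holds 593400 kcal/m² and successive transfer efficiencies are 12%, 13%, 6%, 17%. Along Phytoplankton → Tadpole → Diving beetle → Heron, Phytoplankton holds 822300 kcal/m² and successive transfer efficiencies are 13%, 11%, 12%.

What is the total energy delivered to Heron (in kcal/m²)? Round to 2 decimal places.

29627.01 kcal/m²

Via Green algae: 5286000 × 0.19 × 0.14 × 0.2 = 28121.52 kcal/m²
Via Diatoms: 593400 × 0.12 × 0.13 × 0.06 × 0.17 = 94.421808 kcal/m²
Via Phytoplankton: 822300 × 0.13 × 0.11 × 0.12 = 1411.0668 kcal/m²
Total at Heron: 28121.52 + 94.421808 + 1411.0668 = 29627.008608 kcal/m²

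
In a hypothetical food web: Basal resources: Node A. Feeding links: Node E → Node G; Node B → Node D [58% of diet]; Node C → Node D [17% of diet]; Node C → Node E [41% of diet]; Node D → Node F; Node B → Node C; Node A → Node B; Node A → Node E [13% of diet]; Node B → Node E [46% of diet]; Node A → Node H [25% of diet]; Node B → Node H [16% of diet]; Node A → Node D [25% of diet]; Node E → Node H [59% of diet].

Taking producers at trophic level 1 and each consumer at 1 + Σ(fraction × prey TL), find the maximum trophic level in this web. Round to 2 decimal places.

Node B: 1 + 1 = 2
Node C: 1 + 2 = 3
Node D: 1 + (0.17×3 + 0.58×2 + 0.25×1) = 2.92
Node E: 1 + (0.46×2 + 0.41×3 + 0.13×1) = 3.28
Node F: 1 + 2.92 = 3.92
Node G: 1 + 3.28 = 4.28
Node H: 1 + (0.59×3.28 + 0.25×1 + 0.16×2) = 3.5052

4.28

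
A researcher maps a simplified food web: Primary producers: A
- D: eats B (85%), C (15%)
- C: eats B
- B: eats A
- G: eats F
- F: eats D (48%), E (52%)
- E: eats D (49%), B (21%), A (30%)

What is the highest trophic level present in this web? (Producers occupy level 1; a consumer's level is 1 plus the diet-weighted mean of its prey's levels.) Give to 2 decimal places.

B: 1 + 1 = 2
C: 1 + 2 = 3
D: 1 + (0.85×2 + 0.15×3) = 3.15
E: 1 + (0.49×3.15 + 0.21×2 + 0.3×1) = 3.2635
F: 1 + (0.48×3.15 + 0.52×3.2635) = 4.20902
G: 1 + 4.20902 = 5.20902

5.21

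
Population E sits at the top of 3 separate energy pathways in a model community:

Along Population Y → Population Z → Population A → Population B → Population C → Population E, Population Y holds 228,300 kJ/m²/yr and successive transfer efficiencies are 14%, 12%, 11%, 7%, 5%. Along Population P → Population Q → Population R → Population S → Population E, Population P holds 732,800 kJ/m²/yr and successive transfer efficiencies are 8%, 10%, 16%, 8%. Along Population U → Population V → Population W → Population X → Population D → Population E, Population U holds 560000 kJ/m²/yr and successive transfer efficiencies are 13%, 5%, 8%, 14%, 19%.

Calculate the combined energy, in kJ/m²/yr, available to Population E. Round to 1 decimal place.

Via Population Y: 228300 × 0.14 × 0.12 × 0.11 × 0.07 × 0.05 = 1.4766444 kJ/m²/yr
Via Population P: 732800 × 0.08 × 0.1 × 0.16 × 0.08 = 75.03872 kJ/m²/yr
Via Population U: 560000 × 0.13 × 0.05 × 0.08 × 0.14 × 0.19 = 7.74592 kJ/m²/yr
Total at Population E: 1.4766444 + 75.03872 + 7.74592 = 84.2612844 kJ/m²/yr

84.3 kJ/m²/yr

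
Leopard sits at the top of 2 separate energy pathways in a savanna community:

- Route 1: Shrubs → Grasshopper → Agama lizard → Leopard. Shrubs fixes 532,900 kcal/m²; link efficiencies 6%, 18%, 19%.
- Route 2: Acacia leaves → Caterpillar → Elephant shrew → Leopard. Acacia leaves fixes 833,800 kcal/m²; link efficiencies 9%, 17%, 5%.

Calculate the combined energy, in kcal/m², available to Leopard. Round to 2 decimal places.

1731.37 kcal/m²

Route 1: 532900 × 0.06 × 0.18 × 0.19 = 1093.5108 kcal/m²
Route 2: 833800 × 0.09 × 0.17 × 0.05 = 637.857 kcal/m²
Total at Leopard: 1093.5108 + 637.857 = 1731.3678 kcal/m²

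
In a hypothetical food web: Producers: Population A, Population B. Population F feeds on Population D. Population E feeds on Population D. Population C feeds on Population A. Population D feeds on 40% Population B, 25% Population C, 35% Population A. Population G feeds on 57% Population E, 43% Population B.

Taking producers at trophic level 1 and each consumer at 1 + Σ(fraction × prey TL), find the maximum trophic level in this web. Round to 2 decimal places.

Population C: 1 + 1 = 2
Population D: 1 + (0.4×1 + 0.25×2 + 0.35×1) = 2.25
Population E: 1 + 2.25 = 3.25
Population F: 1 + 2.25 = 3.25
Population G: 1 + (0.57×3.25 + 0.43×1) = 3.2825

3.28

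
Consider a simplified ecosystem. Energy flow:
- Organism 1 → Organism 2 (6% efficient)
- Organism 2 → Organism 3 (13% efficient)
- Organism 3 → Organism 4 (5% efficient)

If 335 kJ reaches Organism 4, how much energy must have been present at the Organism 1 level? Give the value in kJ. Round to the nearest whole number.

Cumulative transfer efficiency: 0.06 × 0.13 × 0.05 = 0.00039
Organism 1 energy = 335 / 0.00039 = 858974 kJ

858974 kJ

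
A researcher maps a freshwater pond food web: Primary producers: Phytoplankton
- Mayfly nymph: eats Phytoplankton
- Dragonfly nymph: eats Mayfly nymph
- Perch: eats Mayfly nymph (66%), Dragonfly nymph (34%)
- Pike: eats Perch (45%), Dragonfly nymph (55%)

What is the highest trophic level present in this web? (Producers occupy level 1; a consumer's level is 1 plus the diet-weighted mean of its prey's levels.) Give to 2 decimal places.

Mayfly nymph: 1 + 1 = 2
Dragonfly nymph: 1 + 2 = 3
Perch: 1 + (0.66×2 + 0.34×3) = 3.34
Pike: 1 + (0.45×3.34 + 0.55×3) = 4.153

4.15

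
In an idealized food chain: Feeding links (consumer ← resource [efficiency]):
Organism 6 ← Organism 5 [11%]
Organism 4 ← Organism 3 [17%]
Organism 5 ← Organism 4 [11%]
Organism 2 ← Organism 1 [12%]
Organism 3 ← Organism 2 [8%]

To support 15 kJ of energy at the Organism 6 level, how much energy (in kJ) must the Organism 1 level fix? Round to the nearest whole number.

Cumulative transfer efficiency: 0.12 × 0.08 × 0.17 × 0.11 × 0.11 = 0.0000197472
Organism 1 energy = 15 / 0.0000197472 = 759601 kJ

759601 kJ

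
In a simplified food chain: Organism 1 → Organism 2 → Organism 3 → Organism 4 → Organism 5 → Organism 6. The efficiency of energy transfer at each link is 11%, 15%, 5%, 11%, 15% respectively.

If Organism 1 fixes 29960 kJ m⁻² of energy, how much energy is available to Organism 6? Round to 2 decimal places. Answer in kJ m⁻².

Organism 2: 29960 × 0.11 = 3295.6 kJ m⁻²
Organism 3: 3295.6 × 0.15 = 494.34 kJ m⁻²
Organism 4: 494.34 × 0.05 = 24.717 kJ m⁻²
Organism 5: 24.717 × 0.11 = 2.71887 kJ m⁻²
Organism 6: 2.71887 × 0.15 = 0.4078305 kJ m⁻²

0.41 kJ m⁻²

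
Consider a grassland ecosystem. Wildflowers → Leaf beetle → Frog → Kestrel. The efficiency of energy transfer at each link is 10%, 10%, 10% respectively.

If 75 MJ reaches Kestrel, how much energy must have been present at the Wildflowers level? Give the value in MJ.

75000 MJ

Cumulative transfer efficiency: 0.1 × 0.1 × 0.1 = 0.001
Wildflowers energy = 75 / 0.001 = 75000 MJ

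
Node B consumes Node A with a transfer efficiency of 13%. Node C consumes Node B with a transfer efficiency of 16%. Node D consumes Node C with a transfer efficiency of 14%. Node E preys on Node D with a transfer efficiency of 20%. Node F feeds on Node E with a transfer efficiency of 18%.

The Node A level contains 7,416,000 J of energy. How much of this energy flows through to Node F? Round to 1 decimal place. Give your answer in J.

777.4 J

Node B: 7416000 × 0.13 = 964080 J
Node C: 964080 × 0.16 = 154252.8 J
Node D: 154252.8 × 0.14 = 21595.392 J
Node E: 21595.392 × 0.2 = 4319.0784 J
Node F: 4319.0784 × 0.18 = 777.434112 J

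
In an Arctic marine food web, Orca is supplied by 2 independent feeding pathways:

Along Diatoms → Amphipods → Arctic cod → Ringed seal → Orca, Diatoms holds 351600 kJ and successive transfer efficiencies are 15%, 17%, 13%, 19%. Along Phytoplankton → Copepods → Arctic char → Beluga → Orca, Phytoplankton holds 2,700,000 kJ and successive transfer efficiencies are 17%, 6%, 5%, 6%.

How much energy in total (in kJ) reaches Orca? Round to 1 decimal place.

Via Diatoms: 351600 × 0.15 × 0.17 × 0.13 × 0.19 = 221.45526 kJ
Via Phytoplankton: 2700000 × 0.17 × 0.06 × 0.05 × 0.06 = 82.62 kJ
Total at Orca: 221.45526 + 82.62 = 304.07526 kJ

304.1 kJ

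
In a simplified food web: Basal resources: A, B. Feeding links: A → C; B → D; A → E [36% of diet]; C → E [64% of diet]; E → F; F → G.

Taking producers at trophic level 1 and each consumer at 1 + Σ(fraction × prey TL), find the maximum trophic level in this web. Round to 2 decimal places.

C: 1 + 1 = 2
D: 1 + 1 = 2
E: 1 + (0.36×1 + 0.64×2) = 2.64
F: 1 + 2.64 = 3.64
G: 1 + 3.64 = 4.64

4.64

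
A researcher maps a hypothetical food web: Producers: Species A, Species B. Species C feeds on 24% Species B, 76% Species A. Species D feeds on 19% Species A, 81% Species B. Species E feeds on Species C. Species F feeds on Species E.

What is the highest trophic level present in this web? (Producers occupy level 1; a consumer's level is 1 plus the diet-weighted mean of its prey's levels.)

4

Species C: 1 + (0.24×1 + 0.76×1) = 2
Species D: 1 + (0.19×1 + 0.81×1) = 2
Species E: 1 + 2 = 3
Species F: 1 + 3 = 4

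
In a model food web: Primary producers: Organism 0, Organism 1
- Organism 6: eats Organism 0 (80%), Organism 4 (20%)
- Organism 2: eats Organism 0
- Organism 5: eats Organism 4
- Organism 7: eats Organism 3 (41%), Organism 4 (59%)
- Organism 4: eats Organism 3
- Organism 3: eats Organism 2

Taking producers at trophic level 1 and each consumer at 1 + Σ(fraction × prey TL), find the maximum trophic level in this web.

Organism 2: 1 + 1 = 2
Organism 3: 1 + 2 = 3
Organism 4: 1 + 3 = 4
Organism 5: 1 + 4 = 5
Organism 6: 1 + (0.8×1 + 0.2×4) = 2.6
Organism 7: 1 + (0.41×3 + 0.59×4) = 4.59

5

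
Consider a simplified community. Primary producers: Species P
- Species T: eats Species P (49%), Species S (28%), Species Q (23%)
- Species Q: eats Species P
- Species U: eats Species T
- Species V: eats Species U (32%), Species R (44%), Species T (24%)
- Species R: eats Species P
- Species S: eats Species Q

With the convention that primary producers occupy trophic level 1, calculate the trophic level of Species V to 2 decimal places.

3.76

Species Q: 1 + 1 = 2
Species R: 1 + 1 = 2
Species S: 1 + 2 = 3
Species T: 1 + (0.49×1 + 0.28×3 + 0.23×2) = 2.79
Species U: 1 + 2.79 = 3.79
Species V: 1 + (0.32×3.79 + 0.44×2 + 0.24×2.79) = 3.7624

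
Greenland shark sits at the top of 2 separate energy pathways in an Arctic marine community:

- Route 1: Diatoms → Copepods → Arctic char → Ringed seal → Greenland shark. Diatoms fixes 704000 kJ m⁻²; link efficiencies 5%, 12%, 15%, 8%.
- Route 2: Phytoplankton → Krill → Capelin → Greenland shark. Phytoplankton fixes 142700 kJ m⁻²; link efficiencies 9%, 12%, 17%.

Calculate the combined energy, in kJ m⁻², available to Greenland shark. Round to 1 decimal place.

312.7 kJ m⁻²

Route 1: 704000 × 0.05 × 0.12 × 0.15 × 0.08 = 50.688 kJ m⁻²
Route 2: 142700 × 0.09 × 0.12 × 0.17 = 261.9972 kJ m⁻²
Total at Greenland shark: 50.688 + 261.9972 = 312.6852 kJ m⁻²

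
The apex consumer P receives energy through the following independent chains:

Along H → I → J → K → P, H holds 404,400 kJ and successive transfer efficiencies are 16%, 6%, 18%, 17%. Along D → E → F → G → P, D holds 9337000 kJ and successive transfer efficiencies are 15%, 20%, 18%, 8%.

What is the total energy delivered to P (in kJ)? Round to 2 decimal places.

Via H: 404400 × 0.16 × 0.06 × 0.18 × 0.17 = 118.796544 kJ
Via D: 9337000 × 0.15 × 0.2 × 0.18 × 0.08 = 4033.584 kJ
Total at P: 118.796544 + 4033.584 = 4152.380544 kJ

4152.38 kJ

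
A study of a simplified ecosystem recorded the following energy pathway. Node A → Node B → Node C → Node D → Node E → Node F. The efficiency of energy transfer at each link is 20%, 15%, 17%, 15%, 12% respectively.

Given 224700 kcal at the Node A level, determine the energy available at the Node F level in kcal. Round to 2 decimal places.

20.63 kcal

Node B: 224700 × 0.2 = 44940 kcal
Node C: 44940 × 0.15 = 6741 kcal
Node D: 6741 × 0.17 = 1145.97 kcal
Node E: 1145.97 × 0.15 = 171.8955 kcal
Node F: 171.8955 × 0.12 = 20.62746 kcal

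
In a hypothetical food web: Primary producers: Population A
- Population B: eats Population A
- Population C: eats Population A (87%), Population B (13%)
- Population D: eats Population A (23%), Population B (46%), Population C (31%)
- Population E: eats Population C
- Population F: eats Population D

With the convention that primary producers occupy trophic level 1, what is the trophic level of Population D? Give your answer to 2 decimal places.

Population B: 1 + 1 = 2
Population C: 1 + (0.87×1 + 0.13×2) = 2.13
Population D: 1 + (0.23×1 + 0.46×2 + 0.31×2.13) = 2.8103
Population E: 1 + 2.13 = 3.13
Population F: 1 + 2.8103 = 3.8103

2.81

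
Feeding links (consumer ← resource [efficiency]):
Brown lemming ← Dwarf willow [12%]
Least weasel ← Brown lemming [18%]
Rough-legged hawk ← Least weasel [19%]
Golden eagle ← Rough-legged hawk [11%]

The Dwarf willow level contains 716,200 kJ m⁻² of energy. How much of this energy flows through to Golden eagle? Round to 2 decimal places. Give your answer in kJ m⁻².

323.32 kJ m⁻²

Brown lemming: 716200 × 0.12 = 85944 kJ m⁻²
Least weasel: 85944 × 0.18 = 15469.92 kJ m⁻²
Rough-legged hawk: 15469.92 × 0.19 = 2939.2848 kJ m⁻²
Golden eagle: 2939.2848 × 0.11 = 323.321328 kJ m⁻²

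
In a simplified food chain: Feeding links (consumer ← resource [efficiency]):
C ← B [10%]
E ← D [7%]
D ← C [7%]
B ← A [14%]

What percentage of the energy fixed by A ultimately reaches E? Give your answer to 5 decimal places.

0.00686%

Product of link efficiencies: 0.14 × 0.1 × 0.07 × 0.07 = 0.0000686
As a percentage: 0.0000686 × 100 = 0.00686%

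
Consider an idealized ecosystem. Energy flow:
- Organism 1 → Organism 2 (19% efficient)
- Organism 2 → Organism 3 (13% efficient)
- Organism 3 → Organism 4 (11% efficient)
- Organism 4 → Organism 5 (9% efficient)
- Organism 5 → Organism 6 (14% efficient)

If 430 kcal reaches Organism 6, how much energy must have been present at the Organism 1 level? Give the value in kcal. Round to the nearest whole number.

12560539 kcal

Cumulative transfer efficiency: 0.19 × 0.13 × 0.11 × 0.09 × 0.14 = 0.0000342342
Organism 1 energy = 430 / 0.0000342342 = 12560539 kcal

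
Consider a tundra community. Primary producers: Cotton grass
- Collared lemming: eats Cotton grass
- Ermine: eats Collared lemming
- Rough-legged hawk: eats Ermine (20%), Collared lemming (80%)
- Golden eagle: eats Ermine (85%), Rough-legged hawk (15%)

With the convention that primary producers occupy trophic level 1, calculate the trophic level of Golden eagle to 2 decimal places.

Collared lemming: 1 + 1 = 2
Ermine: 1 + 2 = 3
Rough-legged hawk: 1 + (0.2×3 + 0.8×2) = 3.2
Golden eagle: 1 + (0.85×3 + 0.15×3.2) = 4.03

4.03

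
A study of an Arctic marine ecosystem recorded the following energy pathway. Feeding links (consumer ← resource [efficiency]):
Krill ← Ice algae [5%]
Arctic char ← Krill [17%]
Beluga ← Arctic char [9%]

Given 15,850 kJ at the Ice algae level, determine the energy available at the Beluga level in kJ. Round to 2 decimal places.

12.13 kJ

Krill: 15850 × 0.05 = 792.5 kJ
Arctic char: 792.5 × 0.17 = 134.725 kJ
Beluga: 134.725 × 0.09 = 12.12525 kJ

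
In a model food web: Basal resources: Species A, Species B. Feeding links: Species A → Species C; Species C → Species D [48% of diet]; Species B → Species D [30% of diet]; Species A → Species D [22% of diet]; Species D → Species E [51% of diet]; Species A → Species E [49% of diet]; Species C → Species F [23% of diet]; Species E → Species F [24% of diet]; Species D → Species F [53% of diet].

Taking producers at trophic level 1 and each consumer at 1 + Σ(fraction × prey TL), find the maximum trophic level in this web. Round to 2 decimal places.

3.44

Species C: 1 + 1 = 2
Species D: 1 + (0.48×2 + 0.3×1 + 0.22×1) = 2.48
Species E: 1 + (0.51×2.48 + 0.49×1) = 2.7548
Species F: 1 + (0.23×2 + 0.24×2.7548 + 0.53×2.48) = 3.435552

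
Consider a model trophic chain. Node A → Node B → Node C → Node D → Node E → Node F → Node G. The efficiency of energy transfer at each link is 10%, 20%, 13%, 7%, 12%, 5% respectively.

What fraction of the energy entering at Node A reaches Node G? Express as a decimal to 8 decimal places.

Product of link efficiencies: 0.1 × 0.2 × 0.13 × 0.07 × 0.12 × 0.05 = 0.000001092

0.00000109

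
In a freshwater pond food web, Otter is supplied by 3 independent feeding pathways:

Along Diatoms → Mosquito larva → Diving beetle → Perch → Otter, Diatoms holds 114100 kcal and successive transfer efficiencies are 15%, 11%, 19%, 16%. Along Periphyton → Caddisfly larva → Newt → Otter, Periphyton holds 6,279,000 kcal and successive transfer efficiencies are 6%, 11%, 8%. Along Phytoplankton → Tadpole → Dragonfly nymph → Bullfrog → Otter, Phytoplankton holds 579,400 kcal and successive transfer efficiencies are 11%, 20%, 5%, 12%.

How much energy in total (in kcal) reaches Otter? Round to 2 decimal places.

Via Diatoms: 114100 × 0.15 × 0.11 × 0.19 × 0.16 = 57.23256 kcal
Via Periphyton: 6279000 × 0.06 × 0.11 × 0.08 = 3315.312 kcal
Via Phytoplankton: 579400 × 0.11 × 0.2 × 0.05 × 0.12 = 76.4808 kcal
Total at Otter: 57.23256 + 3315.312 + 76.4808 = 3449.02536 kcal

3449.03 kcal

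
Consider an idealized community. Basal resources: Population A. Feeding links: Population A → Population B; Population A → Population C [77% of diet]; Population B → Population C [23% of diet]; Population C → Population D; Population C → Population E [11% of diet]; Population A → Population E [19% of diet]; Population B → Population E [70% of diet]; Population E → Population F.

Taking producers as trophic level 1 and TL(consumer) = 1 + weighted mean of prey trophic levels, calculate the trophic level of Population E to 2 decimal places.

Population B: 1 + 1 = 2
Population C: 1 + (0.77×1 + 0.23×2) = 2.23
Population D: 1 + 2.23 = 3.23
Population E: 1 + (0.11×2.23 + 0.19×1 + 0.7×2) = 2.8353
Population F: 1 + 2.8353 = 3.8353

2.84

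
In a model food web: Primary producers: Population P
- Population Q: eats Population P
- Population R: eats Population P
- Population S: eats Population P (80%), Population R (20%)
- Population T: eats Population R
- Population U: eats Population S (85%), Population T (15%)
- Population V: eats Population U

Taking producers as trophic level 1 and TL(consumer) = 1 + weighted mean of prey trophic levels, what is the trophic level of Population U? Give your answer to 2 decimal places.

3.32

Population Q: 1 + 1 = 2
Population R: 1 + 1 = 2
Population S: 1 + (0.8×1 + 0.2×2) = 2.2
Population T: 1 + 2 = 3
Population U: 1 + (0.85×2.2 + 0.15×3) = 3.32
Population V: 1 + 3.32 = 4.32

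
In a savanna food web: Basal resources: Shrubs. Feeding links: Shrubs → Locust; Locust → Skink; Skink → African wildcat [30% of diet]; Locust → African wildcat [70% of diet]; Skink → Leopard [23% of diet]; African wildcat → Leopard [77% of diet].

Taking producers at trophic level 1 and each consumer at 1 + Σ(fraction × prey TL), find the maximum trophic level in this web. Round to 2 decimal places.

4.23

Locust: 1 + 1 = 2
Skink: 1 + 2 = 3
African wildcat: 1 + (0.3×3 + 0.7×2) = 3.3
Leopard: 1 + (0.23×3 + 0.77×3.3) = 4.231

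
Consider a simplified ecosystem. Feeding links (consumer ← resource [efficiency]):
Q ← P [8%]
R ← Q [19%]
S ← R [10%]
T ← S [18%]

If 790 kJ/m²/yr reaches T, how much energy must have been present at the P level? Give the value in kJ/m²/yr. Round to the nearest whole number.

Cumulative transfer efficiency: 0.08 × 0.19 × 0.1 × 0.18 = 0.0002736
P energy = 790 / 0.0002736 = 2887427 kJ/m²/yr

2887427 kJ/m²/yr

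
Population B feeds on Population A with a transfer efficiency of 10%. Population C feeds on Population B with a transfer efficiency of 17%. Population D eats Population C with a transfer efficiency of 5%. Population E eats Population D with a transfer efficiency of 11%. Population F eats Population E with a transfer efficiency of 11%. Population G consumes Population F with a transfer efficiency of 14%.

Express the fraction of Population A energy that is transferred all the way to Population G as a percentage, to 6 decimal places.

Product of link efficiencies: 0.1 × 0.17 × 0.05 × 0.11 × 0.11 × 0.14 = 0.0000014399
As a percentage: 0.0000014399 × 100 = 0.000144%

0.000144%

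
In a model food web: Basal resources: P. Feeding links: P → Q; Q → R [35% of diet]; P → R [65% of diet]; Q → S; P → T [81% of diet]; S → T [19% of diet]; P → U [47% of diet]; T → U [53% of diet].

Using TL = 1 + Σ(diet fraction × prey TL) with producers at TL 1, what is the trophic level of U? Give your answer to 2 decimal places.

Q: 1 + 1 = 2
R: 1 + (0.35×2 + 0.65×1) = 2.35
S: 1 + 2 = 3
T: 1 + (0.81×1 + 0.19×3) = 2.38
U: 1 + (0.47×1 + 0.53×2.38) = 2.7314

2.73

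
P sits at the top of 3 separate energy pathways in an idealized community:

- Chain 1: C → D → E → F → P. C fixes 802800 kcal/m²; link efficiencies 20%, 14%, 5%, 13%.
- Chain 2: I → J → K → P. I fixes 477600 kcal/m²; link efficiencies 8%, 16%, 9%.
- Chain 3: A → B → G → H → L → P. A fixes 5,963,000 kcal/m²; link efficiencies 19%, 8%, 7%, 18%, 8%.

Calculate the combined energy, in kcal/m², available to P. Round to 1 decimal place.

Chain 1: 802800 × 0.2 × 0.14 × 0.05 × 0.13 = 146.1096 kcal/m²
Chain 2: 477600 × 0.08 × 0.16 × 0.09 = 550.1952 kcal/m²
Chain 3: 5963000 × 0.19 × 0.08 × 0.07 × 0.18 × 0.08 = 91.3627008 kcal/m²
Total at P: 146.1096 + 550.1952 + 91.3627008 = 787.6675008 kcal/m²

787.7 kcal/m²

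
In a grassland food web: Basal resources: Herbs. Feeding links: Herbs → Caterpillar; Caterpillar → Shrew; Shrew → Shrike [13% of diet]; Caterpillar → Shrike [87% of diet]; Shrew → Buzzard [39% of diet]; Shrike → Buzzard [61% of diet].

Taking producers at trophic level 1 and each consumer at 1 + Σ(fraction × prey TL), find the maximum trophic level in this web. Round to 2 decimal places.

Caterpillar: 1 + 1 = 2
Shrew: 1 + 2 = 3
Shrike: 1 + (0.13×3 + 0.87×2) = 3.13
Buzzard: 1 + (0.39×3 + 0.61×3.13) = 4.0793

4.08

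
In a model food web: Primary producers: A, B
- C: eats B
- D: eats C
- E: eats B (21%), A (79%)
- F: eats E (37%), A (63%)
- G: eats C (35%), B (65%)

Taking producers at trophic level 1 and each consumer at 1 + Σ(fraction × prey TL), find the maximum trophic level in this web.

3

C: 1 + 1 = 2
D: 1 + 2 = 3
E: 1 + (0.21×1 + 0.79×1) = 2
F: 1 + (0.37×2 + 0.63×1) = 2.37
G: 1 + (0.35×2 + 0.65×1) = 2.35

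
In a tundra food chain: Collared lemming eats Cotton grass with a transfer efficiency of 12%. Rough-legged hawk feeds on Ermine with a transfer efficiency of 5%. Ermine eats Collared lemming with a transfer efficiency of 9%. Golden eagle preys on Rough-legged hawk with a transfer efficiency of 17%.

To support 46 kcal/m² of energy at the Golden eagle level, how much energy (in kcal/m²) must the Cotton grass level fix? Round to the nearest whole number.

501089 kcal/m²

Cumulative transfer efficiency: 0.12 × 0.09 × 0.05 × 0.17 = 0.0000918
Cotton grass energy = 46 / 0.0000918 = 501089 kcal/m²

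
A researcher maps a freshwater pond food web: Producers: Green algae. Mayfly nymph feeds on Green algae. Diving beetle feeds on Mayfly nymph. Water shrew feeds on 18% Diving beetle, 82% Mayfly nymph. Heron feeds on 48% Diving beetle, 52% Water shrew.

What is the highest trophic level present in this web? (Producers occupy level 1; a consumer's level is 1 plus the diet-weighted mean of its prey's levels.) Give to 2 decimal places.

Mayfly nymph: 1 + 1 = 2
Diving beetle: 1 + 2 = 3
Water shrew: 1 + (0.18×3 + 0.82×2) = 3.18
Heron: 1 + (0.48×3 + 0.52×3.18) = 4.0936

4.09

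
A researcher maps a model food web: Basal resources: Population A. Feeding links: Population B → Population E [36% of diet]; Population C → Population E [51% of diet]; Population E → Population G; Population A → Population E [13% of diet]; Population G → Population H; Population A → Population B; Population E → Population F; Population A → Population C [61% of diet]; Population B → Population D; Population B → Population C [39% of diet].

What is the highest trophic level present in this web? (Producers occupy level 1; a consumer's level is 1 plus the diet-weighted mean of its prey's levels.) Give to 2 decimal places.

Population B: 1 + 1 = 2
Population C: 1 + (0.61×1 + 0.39×2) = 2.39
Population D: 1 + 2 = 3
Population E: 1 + (0.51×2.39 + 0.13×1 + 0.36×2) = 3.0689
Population F: 1 + 3.0689 = 4.0689
Population G: 1 + 3.0689 = 4.0689
Population H: 1 + 4.0689 = 5.0689

5.07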